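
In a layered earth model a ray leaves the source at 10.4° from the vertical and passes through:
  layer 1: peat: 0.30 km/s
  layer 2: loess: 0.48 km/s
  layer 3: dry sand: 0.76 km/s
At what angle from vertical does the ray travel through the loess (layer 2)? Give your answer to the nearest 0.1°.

16.8°

Snell's law across each interface conserves sin θ / V, so sin θ_2 = V_2·sin θ₁/V₁.
sin θ_2 = 0.48 × sin 10.4° / 0.30 = 0.2888.
θ_2 = arcsin 0.2888 = 16.79°.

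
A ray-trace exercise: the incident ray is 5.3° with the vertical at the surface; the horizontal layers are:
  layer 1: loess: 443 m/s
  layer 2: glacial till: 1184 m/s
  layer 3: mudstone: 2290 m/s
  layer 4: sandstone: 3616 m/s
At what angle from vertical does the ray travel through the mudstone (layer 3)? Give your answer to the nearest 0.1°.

28.5°

Snell's law across each interface conserves sin θ / V, so sin θ_3 = V_3·sin θ₁/V₁.
sin θ_3 = 2290 × sin 5.3° / 443 = 0.4775.
θ_3 = arcsin 0.4775 = 28.52°.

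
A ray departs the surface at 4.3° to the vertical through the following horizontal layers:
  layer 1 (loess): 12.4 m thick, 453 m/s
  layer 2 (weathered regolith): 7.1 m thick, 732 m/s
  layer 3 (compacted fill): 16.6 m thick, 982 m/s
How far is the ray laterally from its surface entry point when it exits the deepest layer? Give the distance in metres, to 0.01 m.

Apply Snell's law at each interface; in layer i the horizontal offset is hᵢ·tan θᵢ.
Layer 1: θ = 4.30°; offset = 12.4·tan 4.30° = 0.9324 m.
Layer 2: sin θ = 732·sin 4.3°/453 = 0.1212, θ = 6.96°; offset = 7.1·tan 6.96° = 0.8666 m.
Layer 3: sin θ = 982·sin 4.3°/453 = 0.1625, θ = 9.35°; offset = 16.6·tan 9.35° = 2.7345 m.
Summing the layer offsets gives 4.5334 m.

4.53 m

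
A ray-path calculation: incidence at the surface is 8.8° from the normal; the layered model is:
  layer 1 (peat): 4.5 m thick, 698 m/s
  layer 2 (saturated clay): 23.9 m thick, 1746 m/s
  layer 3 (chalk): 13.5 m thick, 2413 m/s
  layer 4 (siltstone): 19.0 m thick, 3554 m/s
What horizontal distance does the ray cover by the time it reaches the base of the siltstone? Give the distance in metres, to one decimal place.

42.6 m

p = sin θ₁/V₁ = sin 8.8°/698 = 2.1918e-04 s/m is conserved through the stack.
Layer 1: θ = 8.80°; offset = 4.5·tan 8.80° = 0.697 m.
Layer 2: sin θ = p·1746 = 0.3827 → θ = 22.50°; offset = 23.9·tan 22.50° = 9.900 m.
Layer 3: sin θ = p·2413 = 0.5289 → θ = 31.93°; offset = 13.5·tan 31.93° = 8.413 m.
Layer 4: sin θ = p·3554 = 0.7790 → θ = 51.17°; offset = 19.0·tan 51.17° = 23.602 m.
Summing the layer offsets gives 42.611 m.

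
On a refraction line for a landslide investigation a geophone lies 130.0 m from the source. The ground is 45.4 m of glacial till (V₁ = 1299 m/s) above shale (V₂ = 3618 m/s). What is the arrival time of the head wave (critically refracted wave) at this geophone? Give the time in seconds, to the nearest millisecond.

θ_c = arcsin(V₁/V₂) = arcsin(1299/3618) = 21.04°, cos θ_c = 0.9333.
Intercept time tᵢ = 2h cos θ_c / V₁ = 2·45.4·0.9333/1299 = 0.06524 s.
t = x/V₂ + tᵢ = 130.0/3618 + 0.06524 = 0.10117 s.

0.101 s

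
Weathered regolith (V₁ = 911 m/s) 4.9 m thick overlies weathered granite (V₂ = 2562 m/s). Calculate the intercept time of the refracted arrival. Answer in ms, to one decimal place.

10.1 ms

θ_c = arcsin(V₁/V₂) = arcsin(911/2562) = 20.83°; cos θ_c = 0.9346.
tᵢ = 2h·cos θ_c / V₁ = 2·4.9·0.9346 / 911 = 0.01005 s.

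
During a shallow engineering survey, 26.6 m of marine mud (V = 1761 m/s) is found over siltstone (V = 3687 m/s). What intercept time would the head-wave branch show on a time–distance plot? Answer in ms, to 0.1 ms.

tᵢ = 2h·√(V₂²−V₁²)/(V₁V₂).
√(V₂²−V₁²) = √(3687²−1761²) = 3239.3 m/s.
tᵢ = 2·26.6·3239.3/(1761·3687) = 0.02654 s.

26.5 ms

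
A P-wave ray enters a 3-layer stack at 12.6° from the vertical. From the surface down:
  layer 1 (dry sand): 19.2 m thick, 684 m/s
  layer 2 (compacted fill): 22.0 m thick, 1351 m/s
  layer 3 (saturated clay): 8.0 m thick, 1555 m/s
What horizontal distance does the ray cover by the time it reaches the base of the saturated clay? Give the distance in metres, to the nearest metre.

p = sin θ₁/V₁ = sin 12.6°/684 = 3.1892e-04 s/m is conserved through the stack.
Layer 1: θ = 12.60°; offset = 19.2·tan 12.60° = 4.292 m.
Layer 2: sin θ = p·1351 = 0.4309 → θ = 25.52°; offset = 22.0·tan 25.52° = 10.504 m.
Layer 3: sin θ = p·1555 = 0.4959 → θ = 29.73°; offset = 8.0·tan 29.73° = 4.569 m.
Σ offsets = 19.365 m.

19 m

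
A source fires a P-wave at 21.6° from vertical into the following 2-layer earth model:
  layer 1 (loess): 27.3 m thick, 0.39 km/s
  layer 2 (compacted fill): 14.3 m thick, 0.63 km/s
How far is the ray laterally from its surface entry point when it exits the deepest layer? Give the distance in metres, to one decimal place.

21.4 m

Apply Snell's law at each interface; in layer i the horizontal offset is hᵢ·tan θᵢ.
Layer 1: θ = 21.60°; offset = 27.3·tan 21.60° = 10.809 m.
Layer 2: sin θ = 0.63·sin 21.6°/0.39 = 0.5947, θ = 36.49°; offset = 14.3·tan 36.49° = 10.577 m.
Total horizontal offset = 21.386 m.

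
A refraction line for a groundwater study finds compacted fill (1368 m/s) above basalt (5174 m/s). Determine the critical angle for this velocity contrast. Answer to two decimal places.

15.33°

At critical incidence the refracted ray runs along the interface (θ₂ = 90°), so sin θ_c = V₁/V₂.
θ_c = arcsin(1368/5174) = arcsin 0.2644 = 15.33°.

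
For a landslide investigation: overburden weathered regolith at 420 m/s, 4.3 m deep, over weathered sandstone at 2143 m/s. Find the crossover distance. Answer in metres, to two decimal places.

x_cross = 2h·√((V₂+V₁)/(V₂−V₁)).
(V₂+V₁)/(V₂−V₁) = (2143+420)/(2143−420) = 1.4875; √ = 1.2196.
x_cross = 2·4.3·1.2196 = 10.49 m.

10.49 m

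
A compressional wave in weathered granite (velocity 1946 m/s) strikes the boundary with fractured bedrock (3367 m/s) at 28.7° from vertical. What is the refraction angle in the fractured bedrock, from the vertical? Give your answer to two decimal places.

sin θ₁/V₁ = sin θ₂/V₂ ⇒ sin θ₂ = 3367·sin 28.7°/1946 = 3367·0.4802/1946 = 0.8309.
θ₂ = arcsin 0.8309 = 56.19° from the normal.

56.19°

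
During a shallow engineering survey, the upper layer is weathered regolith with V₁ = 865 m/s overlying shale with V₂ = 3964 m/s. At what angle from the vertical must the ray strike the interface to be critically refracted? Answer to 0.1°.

Critical incidence: sin θ_c = V₁/V₂ = 865/3964 = 0.2182.
θ_c = arcsin 0.2182 = 12.60°.

12.6°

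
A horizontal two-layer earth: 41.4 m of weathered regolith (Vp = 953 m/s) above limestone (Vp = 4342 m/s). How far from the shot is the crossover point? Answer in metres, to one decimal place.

θ_c = arcsin(953/4342) = 12.68°, so cos θ_c = 0.9756 and tᵢ = 2h cos θ_c/V₁ = 0.0848 s.
At crossover x/V₁ = x/V₂ + tᵢ ⇒ x = tᵢ/(1/V₁ − 1/V₂) = 0.08476/(1.0493e-03 − 2.3031e-04) = 103.50 m.

103.5 m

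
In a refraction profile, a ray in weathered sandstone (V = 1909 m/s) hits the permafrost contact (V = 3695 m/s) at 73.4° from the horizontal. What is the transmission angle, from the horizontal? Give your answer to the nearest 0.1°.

Convert to the normal: θ₁ = 90° − 73.4° = 16.6°.
Snell's law: sin θ₂ = (V₂/V₁)·sin θ₁ = (3695/1909)·sin 16.6° = 0.5530.
θ₂ = sin⁻¹(0.5530) = 33.57° (from vertical).
From the interface: 90° − 33.57° = 56.43°.

56.4°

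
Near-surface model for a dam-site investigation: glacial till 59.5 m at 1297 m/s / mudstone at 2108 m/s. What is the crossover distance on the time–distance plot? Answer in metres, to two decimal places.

x_cross = 2h·√((V₂+V₁)/(V₂−V₁)).
(V₂+V₁)/(V₂−V₁) = (2108+1297)/(2108−1297) = 4.1985; √ = 2.0490.
x_cross = 2·59.5·2.0490 = 243.83 m.

243.83 m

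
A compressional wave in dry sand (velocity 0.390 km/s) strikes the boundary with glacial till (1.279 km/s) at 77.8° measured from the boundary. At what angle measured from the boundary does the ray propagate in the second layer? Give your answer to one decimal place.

46.1°

Convert to the normal: θ₁ = 90° − 77.8° = 12.2°.
Snell's law: sin θ₂ = (V₂/V₁)·sin θ₁ = (1.279/0.390)·sin 12.2° = 0.6930.
θ₂ = arcsin 0.6930 = 43.87° from the normal.
From the interface: 90° − 43.87° = 46.13°.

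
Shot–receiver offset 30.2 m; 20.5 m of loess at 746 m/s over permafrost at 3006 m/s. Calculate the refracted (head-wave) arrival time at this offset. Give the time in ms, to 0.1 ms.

63.3 ms

θ_c = arcsin(V₁/V₂) = arcsin(746/3006) = 14.37°, cos θ_c = 0.9687.
Intercept time tᵢ = 2h cos θ_c / V₁ = 2·20.5·0.9687/746 = 0.05324 s.
t = x/V₂ + tᵢ = 30.2/3006 + 0.05324 = 0.06329 s.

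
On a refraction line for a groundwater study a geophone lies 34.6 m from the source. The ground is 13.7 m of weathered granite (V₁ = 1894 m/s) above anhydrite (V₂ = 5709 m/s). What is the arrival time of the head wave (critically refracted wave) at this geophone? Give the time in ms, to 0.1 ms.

t = x/V₂ + 2h·√(V₂²−V₁²)/(V₁V₂).
√(V₂²−V₁²) = √(5709²−1894²) = 5385.7 m/s; delay term = 2·13.7·5385.7/(1894·5709) = 0.01365 s.
t = 34.6/5709 + 0.01365 = 0.01971 s.

19.7 ms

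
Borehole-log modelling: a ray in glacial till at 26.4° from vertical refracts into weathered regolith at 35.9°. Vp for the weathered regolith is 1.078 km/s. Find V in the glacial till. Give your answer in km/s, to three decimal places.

sin 26.4° = 0.4446; sin 35.9° = 0.5864.
V₁ = V₂·(sin θ₁/sin θ₂) = 1.078·(0.4446/0.5864) = 0.817 km/s.

0.817 km/s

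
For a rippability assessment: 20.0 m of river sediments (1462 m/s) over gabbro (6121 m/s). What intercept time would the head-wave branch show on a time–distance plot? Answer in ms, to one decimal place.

26.6 ms

tᵢ = 2h·√(V₂²−V₁²)/(V₁V₂).
√(V₂²−V₁²) = √(6121²−1462²) = 5943.8 m/s.
tᵢ = 2·20.0·5943.8/(1462·6121) = 0.02657 s.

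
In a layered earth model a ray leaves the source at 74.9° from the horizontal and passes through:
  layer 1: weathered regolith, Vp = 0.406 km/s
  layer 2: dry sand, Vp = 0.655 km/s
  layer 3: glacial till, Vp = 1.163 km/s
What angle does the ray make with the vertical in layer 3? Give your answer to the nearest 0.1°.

48.3°

From the normal: θ₁ = 90° − 74.9° = 15.1°.
Snell's law across each interface conserves sin θ / V, so sin θ_3 = V_3·sin θ₁/V₁.
sin θ_3 = 1.163 × sin 15.1° / 0.406 = 0.7462.
θ_3 = arcsin 0.7462 = 48.26°.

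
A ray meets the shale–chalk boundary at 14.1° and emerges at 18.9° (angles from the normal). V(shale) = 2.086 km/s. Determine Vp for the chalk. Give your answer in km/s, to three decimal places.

2.774 km/s

sin 14.1° = 0.2436; sin 18.9° = 0.3239.
V₂ = V₁·(sin θ₂/sin θ₁) = 2.086·(0.3239/0.2436) = 2.774 km/s.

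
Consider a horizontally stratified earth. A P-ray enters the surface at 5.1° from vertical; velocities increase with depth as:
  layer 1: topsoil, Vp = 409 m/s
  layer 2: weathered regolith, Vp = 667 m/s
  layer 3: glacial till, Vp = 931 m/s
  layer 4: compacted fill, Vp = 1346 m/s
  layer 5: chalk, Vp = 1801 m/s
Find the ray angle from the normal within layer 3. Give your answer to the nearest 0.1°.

Snell's law across each interface conserves sin θ / V, so sin θ_3 = V_3·sin θ₁/V₁.
sin θ_3 = 931 × sin 5.1° / 409 = 0.2023.
θ_3 = arcsin 0.2023 = 11.67°.

11.7°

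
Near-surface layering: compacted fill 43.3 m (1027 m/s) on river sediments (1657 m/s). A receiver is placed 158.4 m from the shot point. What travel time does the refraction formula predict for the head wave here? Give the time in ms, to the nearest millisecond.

θ_c = arcsin(V₁/V₂) = arcsin(1027/1657) = 38.30°, cos θ_c = 0.7848.
Intercept time tᵢ = 2h cos θ_c / V₁ = 2·43.3·0.7848/1027 = 0.06617 s.
t = x/V₂ + tᵢ = 158.4/1657 + 0.06617 = 0.16177 s.

162 ms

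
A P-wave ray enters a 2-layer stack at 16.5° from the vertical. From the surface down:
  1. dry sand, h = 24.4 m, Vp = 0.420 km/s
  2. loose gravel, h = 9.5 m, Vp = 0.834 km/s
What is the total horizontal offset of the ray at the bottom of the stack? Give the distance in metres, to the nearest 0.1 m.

13.7 m

Ray parameter p = sin 16.5° / 0.420 km/s = 6.7623e-01 s/km.
Layer 1: θ = 16.50°; offset = 24.4·tan 16.50° = 7.228 m.
Layer 2: sin θ = p·0.834 = 0.5640 → θ = 34.33°; offset = 9.5·tan 34.33° = 6.488 m.
Σ offsets = 13.716 m.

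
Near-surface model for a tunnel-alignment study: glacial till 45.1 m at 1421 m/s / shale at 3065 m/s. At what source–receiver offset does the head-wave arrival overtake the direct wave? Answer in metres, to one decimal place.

θ_c = arcsin(1421/3065) = 27.62°, so cos θ_c = 0.8860 and tᵢ = 2h cos θ_c/V₁ = 0.0562 s.
At crossover x/V₁ = x/V₂ + tᵢ ⇒ x = tᵢ/(1/V₁ − 1/V₂) = 0.05624/(7.0373e-04 − 3.2626e-04) = 149.00 m.

149.0 m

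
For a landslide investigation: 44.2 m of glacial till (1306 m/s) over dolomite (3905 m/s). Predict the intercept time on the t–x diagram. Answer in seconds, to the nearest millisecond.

tᵢ = 2h·√(V₂²−V₁²)/(V₁V₂).
√(V₂²−V₁²) = √(3905²−1306²) = 3680.1 m/s.
tᵢ = 2·44.2·3680.1/(1306·3905) = 0.06379 s.

0.064 s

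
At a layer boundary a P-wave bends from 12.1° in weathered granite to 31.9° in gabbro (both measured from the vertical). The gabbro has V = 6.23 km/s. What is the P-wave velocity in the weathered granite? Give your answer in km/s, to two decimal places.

2.47 km/s

Snell's law: sin 12.1°/V₁ = sin 31.9°/V₂.
V₁ = V₂·sin 12.1°/sin 31.9° = 6.23 × 0.3967 = 2.47 km/s.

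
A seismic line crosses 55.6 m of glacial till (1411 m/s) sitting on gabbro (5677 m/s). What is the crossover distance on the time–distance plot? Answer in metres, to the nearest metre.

θ_c = arcsin(1411/5677) = 14.39°, so cos θ_c = 0.9686 and tᵢ = 2h cos θ_c/V₁ = 0.0763 s.
At crossover x/V₁ = x/V₂ + tᵢ ⇒ x = tᵢ/(1/V₁ − 1/V₂) = 0.07634/(7.0872e-04 − 1.7615e-04) = 143.34 m.

143 m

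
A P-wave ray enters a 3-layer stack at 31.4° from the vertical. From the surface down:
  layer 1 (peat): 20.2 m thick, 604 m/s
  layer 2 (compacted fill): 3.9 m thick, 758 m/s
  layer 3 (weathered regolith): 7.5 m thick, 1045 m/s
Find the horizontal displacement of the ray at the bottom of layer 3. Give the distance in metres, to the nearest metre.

31 m

Apply Snell's law at each interface; in layer i the horizontal offset is hᵢ·tan θᵢ.
Layer 1: θ = 31.40°; offset = 20.2·tan 31.40° = 12.330 m.
Layer 2: sin θ = 758·sin 31.4°/604 = 0.6538, θ = 40.83°; offset = 3.9·tan 40.83° = 3.370 m.
Layer 3: sin θ = 1045·sin 31.4°/604 = 0.9014, θ = 64.34°; offset = 7.5·tan 64.34° = 15.615 m.
Total horizontal offset = 31.315 m.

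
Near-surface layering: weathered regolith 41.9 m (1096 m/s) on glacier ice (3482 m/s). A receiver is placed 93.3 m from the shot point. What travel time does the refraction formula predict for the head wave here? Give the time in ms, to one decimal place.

t = x/V₂ + 2h·√(V₂²−V₁²)/(V₁V₂).
√(V₂²−V₁²) = √(3482²−1096²) = 3305.0 m/s; delay term = 2·41.9·3305.0/(1096·3482) = 0.07257 s.
t = 93.3/3482 + 0.07257 = 0.09937 s.

99.4 ms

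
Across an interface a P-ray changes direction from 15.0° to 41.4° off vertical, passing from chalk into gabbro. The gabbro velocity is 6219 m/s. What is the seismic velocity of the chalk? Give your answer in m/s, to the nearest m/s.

sin 15.0° = 0.2588; sin 41.4° = 0.6613.
V₁ = V₂·(sin θ₁/sin θ₂) = 6219·(0.2588/0.6613) = 2433.94 m/s.

2434 m/s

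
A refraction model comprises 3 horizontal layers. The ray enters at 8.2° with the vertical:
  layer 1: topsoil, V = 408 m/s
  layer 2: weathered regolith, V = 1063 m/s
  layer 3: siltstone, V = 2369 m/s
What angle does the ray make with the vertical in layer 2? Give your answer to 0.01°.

21.81°

Snell's law across each interface conserves sin θ / V, so sin θ_2 = V_2·sin θ₁/V₁.
sin θ_2 = 1063 × sin 8.2° / 408 = 0.3716.
θ_2 = 21.81° from the vertical.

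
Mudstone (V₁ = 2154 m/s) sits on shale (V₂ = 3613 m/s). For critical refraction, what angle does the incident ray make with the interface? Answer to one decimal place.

53.4°

Critical incidence: sin θ_c = V₁/V₂ = 2154/3613 = 0.5962.
θ_c = arcsin 0.5962 = 36.60°.
Measured from the interface: 90° − 36.60° = 53.40°.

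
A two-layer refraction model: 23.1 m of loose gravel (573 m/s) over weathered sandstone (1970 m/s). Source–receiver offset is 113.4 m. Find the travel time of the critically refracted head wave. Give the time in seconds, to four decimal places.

0.1347 s

θ_c = arcsin(V₁/V₂) = arcsin(573/1970) = 16.91°, cos θ_c = 0.9568.
Intercept time tᵢ = 2h cos θ_c / V₁ = 2·23.1·0.9568/573 = 0.07714 s.
t = x/V₂ + tᵢ = 113.4/1970 + 0.07714 = 0.13471 s.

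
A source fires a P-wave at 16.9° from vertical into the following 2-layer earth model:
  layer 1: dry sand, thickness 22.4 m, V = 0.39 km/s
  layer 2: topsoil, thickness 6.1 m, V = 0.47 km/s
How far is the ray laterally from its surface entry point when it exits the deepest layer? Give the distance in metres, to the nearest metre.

Ray parameter p = sin 16.9° / 0.39 km/s = 7.4539e-01 s/km.
Layer 1: θ = 16.90°; offset = 22.4·tan 16.90° = 6.806 m.
Layer 2: sin θ = p·0.47 = 0.3503 → θ = 20.51°; offset = 6.1·tan 20.51° = 2.282 m.
Total horizontal offset = 9.087 m.

9 m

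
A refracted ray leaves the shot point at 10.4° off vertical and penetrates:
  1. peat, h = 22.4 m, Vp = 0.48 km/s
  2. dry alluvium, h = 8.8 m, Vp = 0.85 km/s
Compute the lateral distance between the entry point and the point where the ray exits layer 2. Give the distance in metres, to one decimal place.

Ray parameter p = sin 10.4° / 0.48 km/s = 3.7608e-01 s/km.
Layer 1: θ = 10.40°; offset = 22.4·tan 10.40° = 4.111 m.
Layer 2: sin θ = p·0.85 = 0.3197 → θ = 18.64°; offset = 8.8·tan 18.64° = 2.969 m.
Σ offsets = 7.080 m.

7.1 m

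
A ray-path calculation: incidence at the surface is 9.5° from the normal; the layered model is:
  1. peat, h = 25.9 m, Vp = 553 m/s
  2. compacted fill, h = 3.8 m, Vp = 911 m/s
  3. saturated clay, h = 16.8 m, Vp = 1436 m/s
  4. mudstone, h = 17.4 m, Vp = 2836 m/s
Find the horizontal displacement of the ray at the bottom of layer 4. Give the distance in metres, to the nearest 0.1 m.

p = sin θ₁/V₁ = sin 9.5°/553 = 2.9846e-04 s/m is conserved through the stack.
Layer 1: θ = 9.50°; offset = 25.9·tan 9.50° = 4.334 m.
Layer 2: sin θ = p·911 = 0.2719 → θ = 15.78°; offset = 3.8·tan 15.78° = 1.074 m.
Layer 3: sin θ = p·1436 = 0.4286 → θ = 25.38°; offset = 16.8·tan 25.38° = 7.969 m.
Layer 4: sin θ = p·2836 = 0.8464 → θ = 57.83°; offset = 17.4·tan 57.83° = 27.658 m.
Summing the layer offsets gives 41.035 m.

41.0 m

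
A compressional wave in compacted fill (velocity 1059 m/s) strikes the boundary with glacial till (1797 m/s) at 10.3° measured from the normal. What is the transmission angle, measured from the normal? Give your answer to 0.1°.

17.7°

sin θ₁/V₁ = sin θ₂/V₂ ⇒ sin θ₂ = 1797·sin 10.3°/1059 = 1797·0.1788/1059 = 0.3034.
θ₂ = sin⁻¹(0.3034) = 17.66° (from vertical).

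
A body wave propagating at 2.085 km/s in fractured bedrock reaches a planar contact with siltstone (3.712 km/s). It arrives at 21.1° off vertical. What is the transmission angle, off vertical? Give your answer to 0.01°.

39.86°

Snell's law: sin θ₂ = (V₂/V₁)·sin θ₁ = (3.712/2.085)·sin 21.1° = 0.6409.
θ₂ = sin⁻¹(0.6409) = 39.86° (from vertical).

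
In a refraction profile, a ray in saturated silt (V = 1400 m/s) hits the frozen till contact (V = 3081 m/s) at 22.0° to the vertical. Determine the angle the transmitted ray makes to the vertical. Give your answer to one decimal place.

55.5°

Snell's law: sin θ₂ = (V₂/V₁)·sin θ₁ = (3081/1400)·sin 22.0° = 0.8244.
θ₂ = sin⁻¹(0.8244) = 55.53° (from vertical).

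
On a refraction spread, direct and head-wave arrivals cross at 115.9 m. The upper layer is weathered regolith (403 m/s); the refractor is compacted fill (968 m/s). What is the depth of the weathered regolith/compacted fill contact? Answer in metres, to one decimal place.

h = (x_cross/2)·√((V₂−V₁)/(V₂+V₁)).
(V₂−V₁)/(V₂+V₁) = (968−403)/(968+403) = 0.4121; √ = 0.6420.
h = (115.9/2)·0.6420 = 37.20 m.

37.2 m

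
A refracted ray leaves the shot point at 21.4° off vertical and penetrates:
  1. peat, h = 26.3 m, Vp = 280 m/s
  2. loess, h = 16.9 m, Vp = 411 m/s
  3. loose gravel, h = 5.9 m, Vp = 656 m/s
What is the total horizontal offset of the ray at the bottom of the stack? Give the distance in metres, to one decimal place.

30.7 m

Ray parameter p = sin 21.4° / 280 m/s = 1.3031e-03 s/m.
Layer 1: θ = 21.40°; offset = 26.3·tan 21.40° = 10.307 m.
Layer 2: sin θ = p·411 = 0.5356 → θ = 32.38°; offset = 16.9·tan 32.38° = 10.718 m.
Layer 3: sin θ = p·656 = 0.8549 → θ = 58.74°; offset = 5.9·tan 58.74° = 9.720 m.
Summing the layer offsets gives 30.746 m.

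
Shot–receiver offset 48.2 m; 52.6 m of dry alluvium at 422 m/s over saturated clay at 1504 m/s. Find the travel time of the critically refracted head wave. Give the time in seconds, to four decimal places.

θ_c = arcsin(V₁/V₂) = arcsin(422/1504) = 16.30°, cos θ_c = 0.9598.
Intercept time tᵢ = 2h cos θ_c / V₁ = 2·52.6·0.9598/422 = 0.23927 s.
t = x/V₂ + tᵢ = 48.2/1504 + 0.23927 = 0.27132 s.

0.2713 s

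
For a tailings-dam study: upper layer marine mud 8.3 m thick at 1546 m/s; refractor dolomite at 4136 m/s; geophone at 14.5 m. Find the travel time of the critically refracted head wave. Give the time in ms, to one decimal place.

t = x/V₂ + 2h·√(V₂²−V₁²)/(V₁V₂).
√(V₂²−V₁²) = √(4136²−1546²) = 3836.2 m/s; delay term = 2·8.3·3836.2/(1546·4136) = 0.00996 s.
t = 14.5/4136 + 0.00996 = 0.01346 s.

13.5 ms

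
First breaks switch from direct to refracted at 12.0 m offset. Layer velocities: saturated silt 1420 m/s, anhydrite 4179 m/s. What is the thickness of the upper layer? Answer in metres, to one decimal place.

h = (x_cross/2)·√((V₂−V₁)/(V₂+V₁)).
(V₂−V₁)/(V₂+V₁) = (4179−1420)/(4179+1420) = 0.4928; √ = 0.7020.
h = (12.0/2)·0.7020 = 4.21 m.

4.2 m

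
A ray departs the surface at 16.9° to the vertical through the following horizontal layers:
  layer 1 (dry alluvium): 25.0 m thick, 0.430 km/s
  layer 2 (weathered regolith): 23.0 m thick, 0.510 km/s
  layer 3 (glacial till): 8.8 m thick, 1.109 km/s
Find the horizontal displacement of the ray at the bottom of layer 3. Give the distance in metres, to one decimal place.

Ray parameter p = sin 16.9° / 0.430 km/s = 6.7605e-01 s/km.
Layer 1: θ = 16.90°; offset = 25.0·tan 16.90° = 7.596 m.
Layer 2: sin θ = p·0.510 = 0.3448 → θ = 20.17°; offset = 23.0·tan 20.17° = 8.448 m.
Layer 3: sin θ = p·1.109 = 0.7497 → θ = 48.57°; offset = 8.8·tan 48.57° = 9.970 m.
Summing the layer offsets gives 26.014 m.

26.0 m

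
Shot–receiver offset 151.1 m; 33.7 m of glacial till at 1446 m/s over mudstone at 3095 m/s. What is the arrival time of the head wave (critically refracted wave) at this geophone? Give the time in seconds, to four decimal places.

t = x/V₂ + 2h·√(V₂²−V₁²)/(V₁V₂).
√(V₂²−V₁²) = √(3095²−1446²) = 2736.4 m/s; delay term = 2·33.7·2736.4/(1446·3095) = 0.04121 s.
t = 151.1/3095 + 0.04121 = 0.09003 s.

0.0900 s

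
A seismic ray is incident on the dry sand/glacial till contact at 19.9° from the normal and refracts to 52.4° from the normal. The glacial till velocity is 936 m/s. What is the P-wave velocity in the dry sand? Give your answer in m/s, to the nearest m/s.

402 m/s

sin 19.9° = 0.3404; sin 52.4° = 0.7923.
V₁ = V₂·(sin θ₁/sin θ₂) = 936·(0.3404/0.7923) = 402.12 m/s.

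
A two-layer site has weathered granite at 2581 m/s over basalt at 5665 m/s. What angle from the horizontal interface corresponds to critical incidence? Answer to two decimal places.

At critical incidence the refracted ray runs along the interface (θ₂ = 90°), so sin θ_c = V₁/V₂.
θ_c = arcsin(2581/5665) = arcsin 0.4556 = 27.10°.
Measured from the interface: 90° − 27.10° = 62.90°.

62.90°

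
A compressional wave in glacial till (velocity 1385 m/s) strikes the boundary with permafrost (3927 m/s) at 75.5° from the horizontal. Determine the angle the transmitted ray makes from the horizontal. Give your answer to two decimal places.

44.77°

Convert to the normal: θ₁ = 90° − 75.5° = 14.5°.
sin θ₁/V₁ = sin θ₂/V₂ ⇒ sin θ₂ = 3927·sin 14.5°/1385 = 3927·0.2504/1385 = 0.7099.
θ₂ = arcsin 0.7099 = 45.23° from the normal.
From the interface: 90° − 45.23° = 44.77°.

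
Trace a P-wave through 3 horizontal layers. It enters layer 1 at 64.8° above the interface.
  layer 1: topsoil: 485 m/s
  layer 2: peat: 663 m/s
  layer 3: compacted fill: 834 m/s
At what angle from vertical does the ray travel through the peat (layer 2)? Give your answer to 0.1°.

35.6°

From the normal: θ₁ = 90° − 64.8° = 25.2°.
Ray parameter p = sin 25.2° / 485 = 8.7790e-04 s/m.
sin θ_2 = p·V_2 = 8.7790e-04 × 663 = 0.5820.
θ_2 = 35.59° from the vertical.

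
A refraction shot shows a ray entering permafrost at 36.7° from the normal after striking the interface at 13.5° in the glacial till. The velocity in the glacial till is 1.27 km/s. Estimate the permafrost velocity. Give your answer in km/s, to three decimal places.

3.251 km/s

Snell's law: sin 13.5°/V₁ = sin 36.7°/V₂.
V₂ = V₁·sin 36.7°/sin 13.5° = 1.27 × 2.5600 = 3.251 km/s.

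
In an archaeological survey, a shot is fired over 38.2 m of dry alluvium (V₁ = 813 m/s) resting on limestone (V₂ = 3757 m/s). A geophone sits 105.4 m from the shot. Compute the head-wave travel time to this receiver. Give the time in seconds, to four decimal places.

0.1198 s

t = x/V₂ + 2h·√(V₂²−V₁²)/(V₁V₂).
√(V₂²−V₁²) = √(3757²−813²) = 3668.0 m/s; delay term = 2·38.2·3668.0/(813·3757) = 0.09175 s.
t = 105.4/3757 + 0.09175 = 0.11980 s.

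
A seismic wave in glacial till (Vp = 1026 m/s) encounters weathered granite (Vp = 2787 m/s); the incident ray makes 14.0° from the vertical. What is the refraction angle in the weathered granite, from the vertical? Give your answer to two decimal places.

sin θ₁/V₁ = sin θ₂/V₂ ⇒ sin θ₂ = 2787·sin 14.0°/1026 = 2787·0.2419/1026 = 0.6572.
θ₂ = arcsin 0.6572 = 41.08° from the normal.

41.08°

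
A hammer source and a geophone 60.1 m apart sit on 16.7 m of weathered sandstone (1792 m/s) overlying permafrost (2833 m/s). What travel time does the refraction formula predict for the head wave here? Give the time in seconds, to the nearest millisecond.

0.036 s

θ_c = arcsin(V₁/V₂) = arcsin(1792/2833) = 39.24°, cos θ_c = 0.7745.
Intercept time tᵢ = 2h cos θ_c / V₁ = 2·16.7·0.7745/1792 = 0.01444 s.
t = x/V₂ + tᵢ = 60.1/2833 + 0.01444 = 0.03565 s.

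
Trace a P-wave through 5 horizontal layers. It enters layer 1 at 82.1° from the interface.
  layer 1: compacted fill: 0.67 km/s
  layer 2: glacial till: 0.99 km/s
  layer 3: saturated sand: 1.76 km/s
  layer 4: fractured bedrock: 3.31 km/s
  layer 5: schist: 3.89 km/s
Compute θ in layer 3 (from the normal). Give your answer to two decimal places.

21.16°

From the normal: θ₁ = 90° − 82.1° = 7.9°.
Ray parameter p = sin 7.9° / 0.67 = 2.0514e-01 s/km.
sin θ_3 = p·V_3 = 2.0514e-01 × 1.76 = 0.3610.
θ_3 = 21.16° from the vertical.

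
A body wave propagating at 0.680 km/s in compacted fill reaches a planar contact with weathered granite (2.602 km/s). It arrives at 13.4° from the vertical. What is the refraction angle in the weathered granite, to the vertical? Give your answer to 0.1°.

62.5°

Snell's law: sin θ₂ = (V₂/V₁)·sin θ₁ = (2.602/0.680)·sin 13.4° = 0.8868.
θ₂ = sin⁻¹(0.8868) = 62.47° (from vertical).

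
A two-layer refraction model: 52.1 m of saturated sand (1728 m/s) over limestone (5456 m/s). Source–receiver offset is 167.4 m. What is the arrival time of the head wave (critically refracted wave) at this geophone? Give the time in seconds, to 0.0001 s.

t = x/V₂ + 2h·√(V₂²−V₁²)/(V₁V₂).
√(V₂²−V₁²) = √(5456²−1728²) = 5175.1 m/s; delay term = 2·52.1·5175.1/(1728·5456) = 0.05720 s.
t = 167.4/5456 + 0.05720 = 0.08788 s.

0.0879 s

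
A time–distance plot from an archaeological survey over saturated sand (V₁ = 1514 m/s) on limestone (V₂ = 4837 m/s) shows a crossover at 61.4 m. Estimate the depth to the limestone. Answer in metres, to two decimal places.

22.21 m

h = (x_cross/2)·√((V₂−V₁)/(V₂+V₁)).
(V₂−V₁)/(V₂+V₁) = (4837−1514)/(4837+1514) = 0.5232; √ = 0.7233.
h = (61.4/2)·0.7233 = 22.21 m.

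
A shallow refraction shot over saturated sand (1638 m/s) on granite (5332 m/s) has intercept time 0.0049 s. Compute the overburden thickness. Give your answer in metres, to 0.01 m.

4.22 m

h = tᵢ·V₁·V₂ / (2·√(V₂²−V₁²)).
√(V₂²−V₁²) = √(5332² − 1638²) = 5074.2 m/s.
h = 0.0049 s × 1638 × 5332 / (2 × 5074.2) = 4.22 m.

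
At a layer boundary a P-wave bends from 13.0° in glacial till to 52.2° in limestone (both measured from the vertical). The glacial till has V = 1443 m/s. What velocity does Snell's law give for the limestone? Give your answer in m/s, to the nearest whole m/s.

5069 m/s

Snell's law: sin 13.0°/V₁ = sin 52.2°/V₂.
V₂ = V₁·sin 52.2°/sin 13.0° = 1443 × 3.5126 = 5068.63 m/s.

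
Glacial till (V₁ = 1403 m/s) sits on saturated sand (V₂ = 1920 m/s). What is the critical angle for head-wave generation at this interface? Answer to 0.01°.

46.95°

Critical incidence: sin θ_c = V₁/V₂ = 1403/1920 = 0.7307.
θ_c = arcsin 0.7307 = 46.95°.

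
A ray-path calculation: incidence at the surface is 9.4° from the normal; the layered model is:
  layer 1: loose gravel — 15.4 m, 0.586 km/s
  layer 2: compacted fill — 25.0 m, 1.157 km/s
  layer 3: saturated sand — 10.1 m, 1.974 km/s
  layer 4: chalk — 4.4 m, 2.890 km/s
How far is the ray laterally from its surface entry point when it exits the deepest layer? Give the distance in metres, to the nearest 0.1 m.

23.7 m

Ray parameter p = sin 9.4° / 0.586 km/s = 2.7871e-01 s/km.
Layer 1: θ = 9.40°; offset = 15.4·tan 9.40° = 2.549 m.
Layer 2: sin θ = p·1.157 = 0.3225 → θ = 18.81°; offset = 25.0·tan 18.81° = 8.517 m.
Layer 3: sin θ = p·1.974 = 0.5502 → θ = 33.38°; offset = 10.1·tan 33.38° = 6.655 m.
Layer 4: sin θ = p·2.890 = 0.8055 → θ = 53.66°; offset = 4.4·tan 53.66° = 5.980 m.
Σ offsets = 23.701 m.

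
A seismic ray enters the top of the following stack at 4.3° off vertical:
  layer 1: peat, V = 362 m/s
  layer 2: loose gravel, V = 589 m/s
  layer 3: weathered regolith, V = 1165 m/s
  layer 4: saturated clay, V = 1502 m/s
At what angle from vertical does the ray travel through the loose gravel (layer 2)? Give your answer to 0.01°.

7.01°

Ray parameter p = sin 4.3° / 362 = 2.0712e-04 s/m.
sin θ_2 = p·V_2 = 2.0712e-04 × 589 = 0.1220.
θ_2 = 7.01° from the vertical.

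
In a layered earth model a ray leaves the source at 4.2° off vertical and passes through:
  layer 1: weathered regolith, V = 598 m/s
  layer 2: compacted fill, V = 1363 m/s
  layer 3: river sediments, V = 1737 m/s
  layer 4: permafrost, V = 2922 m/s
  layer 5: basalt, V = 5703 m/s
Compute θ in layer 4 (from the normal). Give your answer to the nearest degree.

21°

Ray parameter p = sin 4.2° / 598 = 1.2247e-04 s/m.
sin θ_4 = p·V_4 = 1.2247e-04 × 2922 = 0.3579.
θ_4 = 20.97° from the vertical.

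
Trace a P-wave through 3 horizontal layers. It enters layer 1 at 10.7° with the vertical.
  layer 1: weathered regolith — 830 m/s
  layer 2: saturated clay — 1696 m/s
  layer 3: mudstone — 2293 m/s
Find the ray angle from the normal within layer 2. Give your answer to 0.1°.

22.3°

Ray parameter p = sin 10.7° / 830 = 2.2369e-04 s/m.
sin θ_2 = p·V_2 = 2.2369e-04 × 1696 = 0.3794.
θ_2 = arcsin 0.3794 = 22.30°.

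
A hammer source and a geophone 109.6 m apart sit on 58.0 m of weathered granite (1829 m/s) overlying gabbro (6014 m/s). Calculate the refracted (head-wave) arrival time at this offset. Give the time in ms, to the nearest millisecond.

79 ms

t = x/V₂ + 2h·√(V₂²−V₁²)/(V₁V₂).
√(V₂²−V₁²) = √(6014²−1829²) = 5729.1 m/s; delay term = 2·58.0·5729.1/(1829·6014) = 0.06042 s.
t = 109.6/6014 + 0.06042 = 0.07864 s.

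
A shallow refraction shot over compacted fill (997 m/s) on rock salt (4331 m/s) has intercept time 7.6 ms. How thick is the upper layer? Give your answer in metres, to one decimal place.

θ_c = arcsin(997/4331) = 13.31°; cos θ_c = 0.9731.
tᵢ = 2h cos θ_c/V₁ ⇒ h = tᵢ·V₁/(2 cos θ_c) = 0.0076·997/(2·0.9731) = 3.89 m.

3.9 m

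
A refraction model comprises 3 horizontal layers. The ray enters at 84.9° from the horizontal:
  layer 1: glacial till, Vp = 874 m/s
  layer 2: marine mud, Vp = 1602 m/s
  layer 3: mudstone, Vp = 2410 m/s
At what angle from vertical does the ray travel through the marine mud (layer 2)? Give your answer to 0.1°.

From the normal: θ₁ = 90° − 84.9° = 5.1°.
Ray parameter p = sin 5.1° / 874 = 1.0171e-04 s/m.
sin θ_2 = p·V_2 = 1.0171e-04 × 1602 = 0.1629.
θ_2 = arcsin 0.1629 = 9.38°.

9.4°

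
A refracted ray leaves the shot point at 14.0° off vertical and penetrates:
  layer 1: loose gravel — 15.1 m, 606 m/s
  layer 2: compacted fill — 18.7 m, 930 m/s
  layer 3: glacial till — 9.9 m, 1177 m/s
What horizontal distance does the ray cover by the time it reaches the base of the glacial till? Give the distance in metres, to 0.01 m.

16.51 m

Ray parameter p = sin 14.0° / 606 m/s = 3.9921e-04 s/m.
Layer 1: θ = 14.00°; offset = 15.1·tan 14.00° = 3.7649 m.
Layer 2: sin θ = p·930 = 0.3713 → θ = 21.79°; offset = 18.7·tan 21.79° = 7.4771 m.
Layer 3: sin θ = p·1177 = 0.4699 → θ = 28.03°; offset = 9.9·tan 28.03° = 5.2697 m.
Σ offsets = 16.5116 m.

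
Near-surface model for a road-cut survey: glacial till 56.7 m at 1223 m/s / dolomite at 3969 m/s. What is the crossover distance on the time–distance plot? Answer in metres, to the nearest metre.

156 m

x_cross = 2h·√((V₂+V₁)/(V₂−V₁)).
(V₂+V₁)/(V₂−V₁) = (3969+1223)/(3969−1223) = 1.8908; √ = 1.3750.
x_cross = 2·56.7·1.3750 = 155.93 m.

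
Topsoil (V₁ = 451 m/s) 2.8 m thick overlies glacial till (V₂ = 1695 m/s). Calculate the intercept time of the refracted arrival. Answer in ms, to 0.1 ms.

12.0 ms

θ_c = arcsin(V₁/V₂) = arcsin(451/1695) = 15.43°; cos θ_c = 0.9640.
tᵢ = 2h·cos θ_c / V₁ = 2·2.8·0.9640 / 451 = 0.01197 s.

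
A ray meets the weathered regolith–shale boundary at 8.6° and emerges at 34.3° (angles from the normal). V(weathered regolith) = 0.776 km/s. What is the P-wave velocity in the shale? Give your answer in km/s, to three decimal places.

sin 8.6° = 0.1495; sin 34.3° = 0.5635.
V₂ = V₁·(sin θ₂/sin θ₁) = 0.776·(0.5635/0.1495) = 2.924 km/s.

2.924 km/s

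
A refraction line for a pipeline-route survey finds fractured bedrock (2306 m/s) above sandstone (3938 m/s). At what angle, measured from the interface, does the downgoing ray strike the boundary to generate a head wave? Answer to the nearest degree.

54°

Critical incidence: sin θ_c = V₁/V₂ = 2306/3938 = 0.5856.
θ_c = arcsin 0.5856 = 35.84°.
Measured from the interface: 90° − 35.84° = 54.16°.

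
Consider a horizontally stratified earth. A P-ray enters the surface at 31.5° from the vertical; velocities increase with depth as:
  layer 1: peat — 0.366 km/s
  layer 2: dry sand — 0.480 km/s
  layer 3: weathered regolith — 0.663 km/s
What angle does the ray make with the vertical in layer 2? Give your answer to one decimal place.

43.3°

Ray parameter p = sin 31.5° / 0.366 = 1.4276e+00 s/km.
sin θ_2 = p·V_2 = 1.4276e+00 × 0.480 = 0.6852.
θ_2 = arcsin 0.6852 = 43.25°.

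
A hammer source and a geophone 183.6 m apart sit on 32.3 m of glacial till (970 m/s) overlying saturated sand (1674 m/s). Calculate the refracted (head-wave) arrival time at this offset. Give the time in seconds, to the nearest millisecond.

0.164 s

t = x/V₂ + 2h·√(V₂²−V₁²)/(V₁V₂).
√(V₂²−V₁²) = √(1674²−970²) = 1364.3 m/s; delay term = 2·32.3·1364.3/(970·1674) = 0.05428 s.
t = 183.6/1674 + 0.05428 = 0.16396 s.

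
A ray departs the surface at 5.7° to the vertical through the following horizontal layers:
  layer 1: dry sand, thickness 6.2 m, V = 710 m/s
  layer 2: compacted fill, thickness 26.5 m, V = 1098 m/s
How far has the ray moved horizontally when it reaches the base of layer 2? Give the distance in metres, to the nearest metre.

Apply Snell's law at each interface; in layer i the horizontal offset is hᵢ·tan θᵢ.
Layer 1: θ = 5.70°; offset = 6.2·tan 5.70° = 0.619 m.
Layer 2: sin θ = 1098·sin 5.7°/710 = 0.1536, θ = 8.84°; offset = 26.5·tan 8.84° = 4.119 m.
Σ offsets = 4.738 m.

5 m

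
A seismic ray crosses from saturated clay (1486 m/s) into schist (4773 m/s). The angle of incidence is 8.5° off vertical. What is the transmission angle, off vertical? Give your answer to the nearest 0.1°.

28.3°

sin θ₁/V₁ = sin θ₂/V₂ ⇒ sin θ₂ = 4773·sin 8.5°/1486 = 4773·0.1478/1486 = 0.4748.
θ₂ = arcsin 0.4748 = 28.34° from the normal.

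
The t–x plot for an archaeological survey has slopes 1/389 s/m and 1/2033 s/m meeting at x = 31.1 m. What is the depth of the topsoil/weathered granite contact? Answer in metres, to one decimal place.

x_cross = 2h·√((V₂+V₁)/(V₂−V₁)) → h = x_cross / (2·√((V₂+V₁)/(V₂−V₁))).
√((V₂+V₁)/(V₂−V₁)) = √((2033+389)/(2033−389)) = 1.2138.
h = 31.1 / (2·1.2138) = 12.81 m.

12.8 m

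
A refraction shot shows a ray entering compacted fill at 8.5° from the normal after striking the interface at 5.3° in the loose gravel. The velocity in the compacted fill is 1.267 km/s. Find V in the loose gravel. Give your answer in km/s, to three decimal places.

sin 5.3° = 0.0924; sin 8.5° = 0.1478.
V₁ = V₂·(sin θ₁/sin θ₂) = 1.267·(0.0924/0.1478) = 0.792 km/s.

0.792 km/s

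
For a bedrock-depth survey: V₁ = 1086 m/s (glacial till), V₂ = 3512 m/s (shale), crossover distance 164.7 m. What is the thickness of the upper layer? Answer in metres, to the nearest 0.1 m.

59.8 m

x_cross = 2h·√((V₂+V₁)/(V₂−V₁)) → h = x_cross / (2·√((V₂+V₁)/(V₂−V₁))).
√((V₂+V₁)/(V₂−V₁)) = √((3512+1086)/(3512−1086)) = 1.3767.
h = 164.7 / (2·1.3767) = 59.82 m.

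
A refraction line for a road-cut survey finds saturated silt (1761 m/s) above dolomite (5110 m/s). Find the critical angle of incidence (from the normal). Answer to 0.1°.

At critical incidence the refracted ray runs along the interface (θ₂ = 90°), so sin θ_c = V₁/V₂.
θ_c = arcsin(1761/5110) = arcsin 0.3446 = 20.16°.

20.2°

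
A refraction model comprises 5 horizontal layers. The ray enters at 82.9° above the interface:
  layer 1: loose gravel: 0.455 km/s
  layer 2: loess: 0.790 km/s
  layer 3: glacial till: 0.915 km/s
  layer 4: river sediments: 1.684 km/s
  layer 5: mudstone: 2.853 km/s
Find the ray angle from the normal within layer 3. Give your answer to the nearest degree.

14°

From the normal: θ₁ = 90° − 82.9° = 7.1°.
Snell's law across each interface conserves sin θ / V, so sin θ_3 = V_3·sin θ₁/V₁.
sin θ_3 = 0.915 × sin 7.1° / 0.455 = 0.2486.
θ_3 = arcsin 0.2486 = 14.39°.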